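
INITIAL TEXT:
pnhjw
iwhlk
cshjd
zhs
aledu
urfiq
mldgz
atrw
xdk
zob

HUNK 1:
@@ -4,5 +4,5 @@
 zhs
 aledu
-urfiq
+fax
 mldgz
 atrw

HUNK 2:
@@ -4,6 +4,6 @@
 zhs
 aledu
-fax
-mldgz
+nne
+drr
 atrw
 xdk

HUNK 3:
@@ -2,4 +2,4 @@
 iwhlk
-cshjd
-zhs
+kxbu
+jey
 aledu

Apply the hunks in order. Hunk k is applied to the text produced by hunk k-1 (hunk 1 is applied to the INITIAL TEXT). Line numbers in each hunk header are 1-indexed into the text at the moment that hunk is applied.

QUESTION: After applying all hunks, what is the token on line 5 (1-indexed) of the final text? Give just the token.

Answer: aledu

Derivation:
Hunk 1: at line 4 remove [urfiq] add [fax] -> 10 lines: pnhjw iwhlk cshjd zhs aledu fax mldgz atrw xdk zob
Hunk 2: at line 4 remove [fax,mldgz] add [nne,drr] -> 10 lines: pnhjw iwhlk cshjd zhs aledu nne drr atrw xdk zob
Hunk 3: at line 2 remove [cshjd,zhs] add [kxbu,jey] -> 10 lines: pnhjw iwhlk kxbu jey aledu nne drr atrw xdk zob
Final line 5: aledu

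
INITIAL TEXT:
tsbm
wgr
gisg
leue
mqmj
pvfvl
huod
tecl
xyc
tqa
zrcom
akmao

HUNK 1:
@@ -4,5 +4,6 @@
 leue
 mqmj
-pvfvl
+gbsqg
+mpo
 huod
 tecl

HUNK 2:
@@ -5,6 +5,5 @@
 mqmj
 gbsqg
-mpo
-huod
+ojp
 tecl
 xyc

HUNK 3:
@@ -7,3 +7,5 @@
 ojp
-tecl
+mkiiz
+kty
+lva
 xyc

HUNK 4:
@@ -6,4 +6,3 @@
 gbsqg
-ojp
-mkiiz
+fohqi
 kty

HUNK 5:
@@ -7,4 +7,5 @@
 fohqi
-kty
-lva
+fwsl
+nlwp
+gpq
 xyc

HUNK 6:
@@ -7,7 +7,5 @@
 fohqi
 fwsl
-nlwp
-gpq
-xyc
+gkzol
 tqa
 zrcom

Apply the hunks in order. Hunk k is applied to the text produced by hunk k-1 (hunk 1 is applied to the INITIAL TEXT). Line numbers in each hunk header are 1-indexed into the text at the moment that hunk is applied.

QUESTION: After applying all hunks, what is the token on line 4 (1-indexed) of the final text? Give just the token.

Answer: leue

Derivation:
Hunk 1: at line 4 remove [pvfvl] add [gbsqg,mpo] -> 13 lines: tsbm wgr gisg leue mqmj gbsqg mpo huod tecl xyc tqa zrcom akmao
Hunk 2: at line 5 remove [mpo,huod] add [ojp] -> 12 lines: tsbm wgr gisg leue mqmj gbsqg ojp tecl xyc tqa zrcom akmao
Hunk 3: at line 7 remove [tecl] add [mkiiz,kty,lva] -> 14 lines: tsbm wgr gisg leue mqmj gbsqg ojp mkiiz kty lva xyc tqa zrcom akmao
Hunk 4: at line 6 remove [ojp,mkiiz] add [fohqi] -> 13 lines: tsbm wgr gisg leue mqmj gbsqg fohqi kty lva xyc tqa zrcom akmao
Hunk 5: at line 7 remove [kty,lva] add [fwsl,nlwp,gpq] -> 14 lines: tsbm wgr gisg leue mqmj gbsqg fohqi fwsl nlwp gpq xyc tqa zrcom akmao
Hunk 6: at line 7 remove [nlwp,gpq,xyc] add [gkzol] -> 12 lines: tsbm wgr gisg leue mqmj gbsqg fohqi fwsl gkzol tqa zrcom akmao
Final line 4: leue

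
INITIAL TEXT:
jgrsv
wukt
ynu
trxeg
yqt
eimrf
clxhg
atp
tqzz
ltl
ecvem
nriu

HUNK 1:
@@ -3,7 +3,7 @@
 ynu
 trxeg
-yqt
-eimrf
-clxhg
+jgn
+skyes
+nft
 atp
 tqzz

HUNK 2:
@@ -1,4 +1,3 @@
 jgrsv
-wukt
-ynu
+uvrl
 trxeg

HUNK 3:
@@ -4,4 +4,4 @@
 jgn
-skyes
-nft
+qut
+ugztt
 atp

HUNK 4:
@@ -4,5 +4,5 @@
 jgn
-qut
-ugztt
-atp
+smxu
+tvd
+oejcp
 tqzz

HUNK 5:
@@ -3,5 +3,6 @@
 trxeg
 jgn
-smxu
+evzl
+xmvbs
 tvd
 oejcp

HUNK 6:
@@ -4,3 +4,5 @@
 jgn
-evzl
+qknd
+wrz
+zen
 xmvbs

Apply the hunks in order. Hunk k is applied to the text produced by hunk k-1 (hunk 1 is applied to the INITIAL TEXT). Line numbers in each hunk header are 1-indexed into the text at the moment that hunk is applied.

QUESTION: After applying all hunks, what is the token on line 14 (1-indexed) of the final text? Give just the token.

Answer: nriu

Derivation:
Hunk 1: at line 3 remove [yqt,eimrf,clxhg] add [jgn,skyes,nft] -> 12 lines: jgrsv wukt ynu trxeg jgn skyes nft atp tqzz ltl ecvem nriu
Hunk 2: at line 1 remove [wukt,ynu] add [uvrl] -> 11 lines: jgrsv uvrl trxeg jgn skyes nft atp tqzz ltl ecvem nriu
Hunk 3: at line 4 remove [skyes,nft] add [qut,ugztt] -> 11 lines: jgrsv uvrl trxeg jgn qut ugztt atp tqzz ltl ecvem nriu
Hunk 4: at line 4 remove [qut,ugztt,atp] add [smxu,tvd,oejcp] -> 11 lines: jgrsv uvrl trxeg jgn smxu tvd oejcp tqzz ltl ecvem nriu
Hunk 5: at line 3 remove [smxu] add [evzl,xmvbs] -> 12 lines: jgrsv uvrl trxeg jgn evzl xmvbs tvd oejcp tqzz ltl ecvem nriu
Hunk 6: at line 4 remove [evzl] add [qknd,wrz,zen] -> 14 lines: jgrsv uvrl trxeg jgn qknd wrz zen xmvbs tvd oejcp tqzz ltl ecvem nriu
Final line 14: nriu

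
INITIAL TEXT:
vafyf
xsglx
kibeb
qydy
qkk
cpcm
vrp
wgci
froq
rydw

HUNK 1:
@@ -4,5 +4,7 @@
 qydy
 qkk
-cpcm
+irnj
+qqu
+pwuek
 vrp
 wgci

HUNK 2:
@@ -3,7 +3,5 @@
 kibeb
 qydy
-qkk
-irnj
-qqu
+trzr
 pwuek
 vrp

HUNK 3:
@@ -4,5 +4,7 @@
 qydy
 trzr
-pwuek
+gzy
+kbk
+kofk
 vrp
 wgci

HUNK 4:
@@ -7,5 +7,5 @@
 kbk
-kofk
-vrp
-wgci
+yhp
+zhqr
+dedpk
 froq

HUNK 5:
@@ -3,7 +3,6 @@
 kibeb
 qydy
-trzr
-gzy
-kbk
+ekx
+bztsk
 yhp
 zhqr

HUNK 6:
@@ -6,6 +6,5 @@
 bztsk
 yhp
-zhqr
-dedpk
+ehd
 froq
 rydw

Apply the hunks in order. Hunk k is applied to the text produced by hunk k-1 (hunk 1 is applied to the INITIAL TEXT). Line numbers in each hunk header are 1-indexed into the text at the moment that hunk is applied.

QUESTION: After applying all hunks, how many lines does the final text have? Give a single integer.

Hunk 1: at line 4 remove [cpcm] add [irnj,qqu,pwuek] -> 12 lines: vafyf xsglx kibeb qydy qkk irnj qqu pwuek vrp wgci froq rydw
Hunk 2: at line 3 remove [qkk,irnj,qqu] add [trzr] -> 10 lines: vafyf xsglx kibeb qydy trzr pwuek vrp wgci froq rydw
Hunk 3: at line 4 remove [pwuek] add [gzy,kbk,kofk] -> 12 lines: vafyf xsglx kibeb qydy trzr gzy kbk kofk vrp wgci froq rydw
Hunk 4: at line 7 remove [kofk,vrp,wgci] add [yhp,zhqr,dedpk] -> 12 lines: vafyf xsglx kibeb qydy trzr gzy kbk yhp zhqr dedpk froq rydw
Hunk 5: at line 3 remove [trzr,gzy,kbk] add [ekx,bztsk] -> 11 lines: vafyf xsglx kibeb qydy ekx bztsk yhp zhqr dedpk froq rydw
Hunk 6: at line 6 remove [zhqr,dedpk] add [ehd] -> 10 lines: vafyf xsglx kibeb qydy ekx bztsk yhp ehd froq rydw
Final line count: 10

Answer: 10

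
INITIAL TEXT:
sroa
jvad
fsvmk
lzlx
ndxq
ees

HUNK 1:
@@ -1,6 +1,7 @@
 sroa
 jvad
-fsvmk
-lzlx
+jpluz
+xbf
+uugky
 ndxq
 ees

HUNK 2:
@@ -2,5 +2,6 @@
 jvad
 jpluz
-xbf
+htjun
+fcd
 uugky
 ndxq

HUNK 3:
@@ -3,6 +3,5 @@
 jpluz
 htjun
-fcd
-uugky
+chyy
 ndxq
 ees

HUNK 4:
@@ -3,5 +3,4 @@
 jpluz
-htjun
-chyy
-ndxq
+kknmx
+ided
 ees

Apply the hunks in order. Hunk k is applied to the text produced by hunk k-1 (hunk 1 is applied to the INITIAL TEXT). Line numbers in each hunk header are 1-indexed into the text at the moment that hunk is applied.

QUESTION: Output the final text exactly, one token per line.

Answer: sroa
jvad
jpluz
kknmx
ided
ees

Derivation:
Hunk 1: at line 1 remove [fsvmk,lzlx] add [jpluz,xbf,uugky] -> 7 lines: sroa jvad jpluz xbf uugky ndxq ees
Hunk 2: at line 2 remove [xbf] add [htjun,fcd] -> 8 lines: sroa jvad jpluz htjun fcd uugky ndxq ees
Hunk 3: at line 3 remove [fcd,uugky] add [chyy] -> 7 lines: sroa jvad jpluz htjun chyy ndxq ees
Hunk 4: at line 3 remove [htjun,chyy,ndxq] add [kknmx,ided] -> 6 lines: sroa jvad jpluz kknmx ided ees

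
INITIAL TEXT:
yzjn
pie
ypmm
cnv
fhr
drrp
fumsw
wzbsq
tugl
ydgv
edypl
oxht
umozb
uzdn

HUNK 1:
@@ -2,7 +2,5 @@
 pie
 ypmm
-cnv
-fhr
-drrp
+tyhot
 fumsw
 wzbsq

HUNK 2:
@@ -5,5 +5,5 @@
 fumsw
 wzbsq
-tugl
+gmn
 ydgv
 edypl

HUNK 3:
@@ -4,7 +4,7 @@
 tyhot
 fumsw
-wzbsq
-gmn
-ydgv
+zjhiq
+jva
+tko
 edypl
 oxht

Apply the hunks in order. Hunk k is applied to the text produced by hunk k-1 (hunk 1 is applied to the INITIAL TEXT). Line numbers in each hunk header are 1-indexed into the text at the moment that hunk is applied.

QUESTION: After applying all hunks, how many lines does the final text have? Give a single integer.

Answer: 12

Derivation:
Hunk 1: at line 2 remove [cnv,fhr,drrp] add [tyhot] -> 12 lines: yzjn pie ypmm tyhot fumsw wzbsq tugl ydgv edypl oxht umozb uzdn
Hunk 2: at line 5 remove [tugl] add [gmn] -> 12 lines: yzjn pie ypmm tyhot fumsw wzbsq gmn ydgv edypl oxht umozb uzdn
Hunk 3: at line 4 remove [wzbsq,gmn,ydgv] add [zjhiq,jva,tko] -> 12 lines: yzjn pie ypmm tyhot fumsw zjhiq jva tko edypl oxht umozb uzdn
Final line count: 12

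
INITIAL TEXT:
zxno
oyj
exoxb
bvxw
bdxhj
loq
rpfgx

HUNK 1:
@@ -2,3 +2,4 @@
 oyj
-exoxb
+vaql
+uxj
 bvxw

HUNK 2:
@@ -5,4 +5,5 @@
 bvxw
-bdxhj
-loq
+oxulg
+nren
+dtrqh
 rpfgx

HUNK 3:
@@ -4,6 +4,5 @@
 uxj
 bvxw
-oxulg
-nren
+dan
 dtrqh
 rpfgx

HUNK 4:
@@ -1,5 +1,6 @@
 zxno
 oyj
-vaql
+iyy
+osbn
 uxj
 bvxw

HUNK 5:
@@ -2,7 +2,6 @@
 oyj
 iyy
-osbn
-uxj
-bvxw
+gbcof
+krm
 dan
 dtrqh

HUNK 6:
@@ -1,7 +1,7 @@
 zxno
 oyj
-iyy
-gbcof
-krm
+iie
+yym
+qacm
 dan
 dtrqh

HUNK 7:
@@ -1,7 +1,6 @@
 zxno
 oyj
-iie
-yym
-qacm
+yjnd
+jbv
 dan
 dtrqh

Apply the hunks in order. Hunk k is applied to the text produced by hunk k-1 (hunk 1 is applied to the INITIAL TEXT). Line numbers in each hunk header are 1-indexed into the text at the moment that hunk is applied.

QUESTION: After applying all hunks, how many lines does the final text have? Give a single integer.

Hunk 1: at line 2 remove [exoxb] add [vaql,uxj] -> 8 lines: zxno oyj vaql uxj bvxw bdxhj loq rpfgx
Hunk 2: at line 5 remove [bdxhj,loq] add [oxulg,nren,dtrqh] -> 9 lines: zxno oyj vaql uxj bvxw oxulg nren dtrqh rpfgx
Hunk 3: at line 4 remove [oxulg,nren] add [dan] -> 8 lines: zxno oyj vaql uxj bvxw dan dtrqh rpfgx
Hunk 4: at line 1 remove [vaql] add [iyy,osbn] -> 9 lines: zxno oyj iyy osbn uxj bvxw dan dtrqh rpfgx
Hunk 5: at line 2 remove [osbn,uxj,bvxw] add [gbcof,krm] -> 8 lines: zxno oyj iyy gbcof krm dan dtrqh rpfgx
Hunk 6: at line 1 remove [iyy,gbcof,krm] add [iie,yym,qacm] -> 8 lines: zxno oyj iie yym qacm dan dtrqh rpfgx
Hunk 7: at line 1 remove [iie,yym,qacm] add [yjnd,jbv] -> 7 lines: zxno oyj yjnd jbv dan dtrqh rpfgx
Final line count: 7

Answer: 7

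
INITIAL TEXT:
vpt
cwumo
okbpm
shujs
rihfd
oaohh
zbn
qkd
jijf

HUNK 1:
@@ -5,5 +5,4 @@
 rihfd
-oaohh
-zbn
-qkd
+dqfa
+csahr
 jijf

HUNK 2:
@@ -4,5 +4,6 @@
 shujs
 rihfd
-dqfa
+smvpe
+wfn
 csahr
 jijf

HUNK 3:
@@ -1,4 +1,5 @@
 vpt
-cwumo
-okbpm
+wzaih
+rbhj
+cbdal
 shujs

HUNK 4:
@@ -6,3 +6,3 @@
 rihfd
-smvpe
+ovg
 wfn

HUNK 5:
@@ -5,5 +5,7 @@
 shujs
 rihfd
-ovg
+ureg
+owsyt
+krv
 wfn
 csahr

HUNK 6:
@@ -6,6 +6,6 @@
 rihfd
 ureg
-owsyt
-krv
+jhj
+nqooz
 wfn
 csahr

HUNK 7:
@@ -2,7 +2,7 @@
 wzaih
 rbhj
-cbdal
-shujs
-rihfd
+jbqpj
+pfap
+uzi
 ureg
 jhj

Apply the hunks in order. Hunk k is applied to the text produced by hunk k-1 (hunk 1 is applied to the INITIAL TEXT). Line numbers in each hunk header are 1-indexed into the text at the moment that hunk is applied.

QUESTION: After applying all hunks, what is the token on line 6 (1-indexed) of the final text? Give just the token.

Hunk 1: at line 5 remove [oaohh,zbn,qkd] add [dqfa,csahr] -> 8 lines: vpt cwumo okbpm shujs rihfd dqfa csahr jijf
Hunk 2: at line 4 remove [dqfa] add [smvpe,wfn] -> 9 lines: vpt cwumo okbpm shujs rihfd smvpe wfn csahr jijf
Hunk 3: at line 1 remove [cwumo,okbpm] add [wzaih,rbhj,cbdal] -> 10 lines: vpt wzaih rbhj cbdal shujs rihfd smvpe wfn csahr jijf
Hunk 4: at line 6 remove [smvpe] add [ovg] -> 10 lines: vpt wzaih rbhj cbdal shujs rihfd ovg wfn csahr jijf
Hunk 5: at line 5 remove [ovg] add [ureg,owsyt,krv] -> 12 lines: vpt wzaih rbhj cbdal shujs rihfd ureg owsyt krv wfn csahr jijf
Hunk 6: at line 6 remove [owsyt,krv] add [jhj,nqooz] -> 12 lines: vpt wzaih rbhj cbdal shujs rihfd ureg jhj nqooz wfn csahr jijf
Hunk 7: at line 2 remove [cbdal,shujs,rihfd] add [jbqpj,pfap,uzi] -> 12 lines: vpt wzaih rbhj jbqpj pfap uzi ureg jhj nqooz wfn csahr jijf
Final line 6: uzi

Answer: uzi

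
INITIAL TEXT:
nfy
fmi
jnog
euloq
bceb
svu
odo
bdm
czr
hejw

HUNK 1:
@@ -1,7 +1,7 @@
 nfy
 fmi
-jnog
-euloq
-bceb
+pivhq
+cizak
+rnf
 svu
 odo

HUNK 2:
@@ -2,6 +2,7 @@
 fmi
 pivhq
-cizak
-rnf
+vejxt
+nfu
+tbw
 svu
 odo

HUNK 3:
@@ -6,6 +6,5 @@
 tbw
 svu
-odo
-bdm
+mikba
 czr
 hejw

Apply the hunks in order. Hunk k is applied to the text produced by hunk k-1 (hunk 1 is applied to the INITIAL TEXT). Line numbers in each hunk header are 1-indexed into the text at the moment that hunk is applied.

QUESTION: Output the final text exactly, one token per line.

Answer: nfy
fmi
pivhq
vejxt
nfu
tbw
svu
mikba
czr
hejw

Derivation:
Hunk 1: at line 1 remove [jnog,euloq,bceb] add [pivhq,cizak,rnf] -> 10 lines: nfy fmi pivhq cizak rnf svu odo bdm czr hejw
Hunk 2: at line 2 remove [cizak,rnf] add [vejxt,nfu,tbw] -> 11 lines: nfy fmi pivhq vejxt nfu tbw svu odo bdm czr hejw
Hunk 3: at line 6 remove [odo,bdm] add [mikba] -> 10 lines: nfy fmi pivhq vejxt nfu tbw svu mikba czr hejw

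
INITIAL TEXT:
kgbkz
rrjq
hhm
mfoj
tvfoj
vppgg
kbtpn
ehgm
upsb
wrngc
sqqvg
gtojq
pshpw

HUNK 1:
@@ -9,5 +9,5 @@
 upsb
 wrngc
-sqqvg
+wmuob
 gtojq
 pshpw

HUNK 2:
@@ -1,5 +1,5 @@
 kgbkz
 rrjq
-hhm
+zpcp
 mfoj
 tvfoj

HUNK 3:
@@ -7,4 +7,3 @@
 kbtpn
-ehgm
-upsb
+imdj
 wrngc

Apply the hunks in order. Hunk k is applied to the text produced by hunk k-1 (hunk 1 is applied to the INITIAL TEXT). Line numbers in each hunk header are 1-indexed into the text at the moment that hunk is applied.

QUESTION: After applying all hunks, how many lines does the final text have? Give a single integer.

Hunk 1: at line 9 remove [sqqvg] add [wmuob] -> 13 lines: kgbkz rrjq hhm mfoj tvfoj vppgg kbtpn ehgm upsb wrngc wmuob gtojq pshpw
Hunk 2: at line 1 remove [hhm] add [zpcp] -> 13 lines: kgbkz rrjq zpcp mfoj tvfoj vppgg kbtpn ehgm upsb wrngc wmuob gtojq pshpw
Hunk 3: at line 7 remove [ehgm,upsb] add [imdj] -> 12 lines: kgbkz rrjq zpcp mfoj tvfoj vppgg kbtpn imdj wrngc wmuob gtojq pshpw
Final line count: 12

Answer: 12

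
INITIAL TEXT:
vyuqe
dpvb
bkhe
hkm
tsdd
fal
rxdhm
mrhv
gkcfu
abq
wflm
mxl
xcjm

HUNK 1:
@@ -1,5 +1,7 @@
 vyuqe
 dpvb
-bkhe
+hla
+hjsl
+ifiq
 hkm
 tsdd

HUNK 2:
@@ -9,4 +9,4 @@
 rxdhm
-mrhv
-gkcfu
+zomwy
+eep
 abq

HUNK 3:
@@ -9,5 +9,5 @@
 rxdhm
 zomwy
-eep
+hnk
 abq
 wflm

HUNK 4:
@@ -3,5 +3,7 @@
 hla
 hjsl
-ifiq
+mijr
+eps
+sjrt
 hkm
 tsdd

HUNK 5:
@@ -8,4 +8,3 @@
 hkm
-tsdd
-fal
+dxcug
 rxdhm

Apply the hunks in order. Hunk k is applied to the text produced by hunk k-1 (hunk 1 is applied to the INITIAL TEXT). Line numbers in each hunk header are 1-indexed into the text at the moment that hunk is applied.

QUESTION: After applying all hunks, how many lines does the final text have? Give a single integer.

Hunk 1: at line 1 remove [bkhe] add [hla,hjsl,ifiq] -> 15 lines: vyuqe dpvb hla hjsl ifiq hkm tsdd fal rxdhm mrhv gkcfu abq wflm mxl xcjm
Hunk 2: at line 9 remove [mrhv,gkcfu] add [zomwy,eep] -> 15 lines: vyuqe dpvb hla hjsl ifiq hkm tsdd fal rxdhm zomwy eep abq wflm mxl xcjm
Hunk 3: at line 9 remove [eep] add [hnk] -> 15 lines: vyuqe dpvb hla hjsl ifiq hkm tsdd fal rxdhm zomwy hnk abq wflm mxl xcjm
Hunk 4: at line 3 remove [ifiq] add [mijr,eps,sjrt] -> 17 lines: vyuqe dpvb hla hjsl mijr eps sjrt hkm tsdd fal rxdhm zomwy hnk abq wflm mxl xcjm
Hunk 5: at line 8 remove [tsdd,fal] add [dxcug] -> 16 lines: vyuqe dpvb hla hjsl mijr eps sjrt hkm dxcug rxdhm zomwy hnk abq wflm mxl xcjm
Final line count: 16

Answer: 16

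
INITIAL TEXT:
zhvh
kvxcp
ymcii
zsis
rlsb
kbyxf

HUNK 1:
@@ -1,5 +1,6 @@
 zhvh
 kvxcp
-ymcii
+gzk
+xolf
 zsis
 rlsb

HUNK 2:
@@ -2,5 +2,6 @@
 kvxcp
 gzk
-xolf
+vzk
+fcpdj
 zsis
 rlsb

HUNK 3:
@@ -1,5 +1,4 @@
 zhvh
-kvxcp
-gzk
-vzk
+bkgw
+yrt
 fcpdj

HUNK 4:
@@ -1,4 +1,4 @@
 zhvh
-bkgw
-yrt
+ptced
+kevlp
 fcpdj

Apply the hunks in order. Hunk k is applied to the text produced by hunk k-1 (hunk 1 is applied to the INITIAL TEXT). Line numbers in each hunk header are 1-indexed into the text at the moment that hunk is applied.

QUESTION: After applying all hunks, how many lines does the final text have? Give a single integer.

Hunk 1: at line 1 remove [ymcii] add [gzk,xolf] -> 7 lines: zhvh kvxcp gzk xolf zsis rlsb kbyxf
Hunk 2: at line 2 remove [xolf] add [vzk,fcpdj] -> 8 lines: zhvh kvxcp gzk vzk fcpdj zsis rlsb kbyxf
Hunk 3: at line 1 remove [kvxcp,gzk,vzk] add [bkgw,yrt] -> 7 lines: zhvh bkgw yrt fcpdj zsis rlsb kbyxf
Hunk 4: at line 1 remove [bkgw,yrt] add [ptced,kevlp] -> 7 lines: zhvh ptced kevlp fcpdj zsis rlsb kbyxf
Final line count: 7

Answer: 7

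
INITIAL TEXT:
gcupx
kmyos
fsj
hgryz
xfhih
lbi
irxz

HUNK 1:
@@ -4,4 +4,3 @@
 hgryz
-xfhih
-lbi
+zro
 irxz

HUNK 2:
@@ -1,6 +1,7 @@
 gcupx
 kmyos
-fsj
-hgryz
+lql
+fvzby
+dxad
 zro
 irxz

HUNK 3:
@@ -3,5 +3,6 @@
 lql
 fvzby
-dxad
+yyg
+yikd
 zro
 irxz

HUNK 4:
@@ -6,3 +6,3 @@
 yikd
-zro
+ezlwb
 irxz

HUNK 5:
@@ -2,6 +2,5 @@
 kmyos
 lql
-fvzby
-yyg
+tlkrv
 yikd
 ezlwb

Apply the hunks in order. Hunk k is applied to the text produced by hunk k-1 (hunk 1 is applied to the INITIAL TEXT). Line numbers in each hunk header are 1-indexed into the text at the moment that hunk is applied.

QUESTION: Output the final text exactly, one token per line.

Hunk 1: at line 4 remove [xfhih,lbi] add [zro] -> 6 lines: gcupx kmyos fsj hgryz zro irxz
Hunk 2: at line 1 remove [fsj,hgryz] add [lql,fvzby,dxad] -> 7 lines: gcupx kmyos lql fvzby dxad zro irxz
Hunk 3: at line 3 remove [dxad] add [yyg,yikd] -> 8 lines: gcupx kmyos lql fvzby yyg yikd zro irxz
Hunk 4: at line 6 remove [zro] add [ezlwb] -> 8 lines: gcupx kmyos lql fvzby yyg yikd ezlwb irxz
Hunk 5: at line 2 remove [fvzby,yyg] add [tlkrv] -> 7 lines: gcupx kmyos lql tlkrv yikd ezlwb irxz

Answer: gcupx
kmyos
lql
tlkrv
yikd
ezlwb
irxz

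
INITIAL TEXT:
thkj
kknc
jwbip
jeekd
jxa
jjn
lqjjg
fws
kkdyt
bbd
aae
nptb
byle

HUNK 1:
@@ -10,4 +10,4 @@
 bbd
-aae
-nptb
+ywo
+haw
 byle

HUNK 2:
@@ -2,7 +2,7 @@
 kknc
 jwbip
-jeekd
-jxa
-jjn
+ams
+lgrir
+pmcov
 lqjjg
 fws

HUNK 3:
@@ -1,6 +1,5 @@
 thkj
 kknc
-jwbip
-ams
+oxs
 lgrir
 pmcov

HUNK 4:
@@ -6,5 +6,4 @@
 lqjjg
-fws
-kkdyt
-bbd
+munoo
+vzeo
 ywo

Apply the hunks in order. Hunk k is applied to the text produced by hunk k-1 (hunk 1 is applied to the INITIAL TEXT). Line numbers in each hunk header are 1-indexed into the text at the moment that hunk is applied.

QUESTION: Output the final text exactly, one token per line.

Answer: thkj
kknc
oxs
lgrir
pmcov
lqjjg
munoo
vzeo
ywo
haw
byle

Derivation:
Hunk 1: at line 10 remove [aae,nptb] add [ywo,haw] -> 13 lines: thkj kknc jwbip jeekd jxa jjn lqjjg fws kkdyt bbd ywo haw byle
Hunk 2: at line 2 remove [jeekd,jxa,jjn] add [ams,lgrir,pmcov] -> 13 lines: thkj kknc jwbip ams lgrir pmcov lqjjg fws kkdyt bbd ywo haw byle
Hunk 3: at line 1 remove [jwbip,ams] add [oxs] -> 12 lines: thkj kknc oxs lgrir pmcov lqjjg fws kkdyt bbd ywo haw byle
Hunk 4: at line 6 remove [fws,kkdyt,bbd] add [munoo,vzeo] -> 11 lines: thkj kknc oxs lgrir pmcov lqjjg munoo vzeo ywo haw byle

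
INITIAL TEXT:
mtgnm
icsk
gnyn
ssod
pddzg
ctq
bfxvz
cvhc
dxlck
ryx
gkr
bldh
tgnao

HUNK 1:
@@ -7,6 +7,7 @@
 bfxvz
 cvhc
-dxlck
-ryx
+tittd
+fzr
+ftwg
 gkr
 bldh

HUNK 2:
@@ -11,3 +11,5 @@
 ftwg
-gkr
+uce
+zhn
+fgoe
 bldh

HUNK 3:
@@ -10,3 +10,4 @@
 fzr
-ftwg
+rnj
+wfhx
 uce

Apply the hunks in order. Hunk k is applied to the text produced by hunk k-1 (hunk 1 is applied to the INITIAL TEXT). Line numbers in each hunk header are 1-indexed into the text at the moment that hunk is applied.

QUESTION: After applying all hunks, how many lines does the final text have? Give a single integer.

Hunk 1: at line 7 remove [dxlck,ryx] add [tittd,fzr,ftwg] -> 14 lines: mtgnm icsk gnyn ssod pddzg ctq bfxvz cvhc tittd fzr ftwg gkr bldh tgnao
Hunk 2: at line 11 remove [gkr] add [uce,zhn,fgoe] -> 16 lines: mtgnm icsk gnyn ssod pddzg ctq bfxvz cvhc tittd fzr ftwg uce zhn fgoe bldh tgnao
Hunk 3: at line 10 remove [ftwg] add [rnj,wfhx] -> 17 lines: mtgnm icsk gnyn ssod pddzg ctq bfxvz cvhc tittd fzr rnj wfhx uce zhn fgoe bldh tgnao
Final line count: 17

Answer: 17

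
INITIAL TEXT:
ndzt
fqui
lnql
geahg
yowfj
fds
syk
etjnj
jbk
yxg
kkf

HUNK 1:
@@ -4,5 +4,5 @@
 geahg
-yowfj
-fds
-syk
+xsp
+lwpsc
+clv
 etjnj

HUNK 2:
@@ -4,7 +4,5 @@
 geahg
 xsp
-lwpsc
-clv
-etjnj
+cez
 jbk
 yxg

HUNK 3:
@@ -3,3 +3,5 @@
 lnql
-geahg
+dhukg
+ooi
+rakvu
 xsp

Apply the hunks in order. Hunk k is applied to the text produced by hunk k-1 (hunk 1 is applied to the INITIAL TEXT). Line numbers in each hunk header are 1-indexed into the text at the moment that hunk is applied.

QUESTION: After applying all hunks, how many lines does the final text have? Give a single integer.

Hunk 1: at line 4 remove [yowfj,fds,syk] add [xsp,lwpsc,clv] -> 11 lines: ndzt fqui lnql geahg xsp lwpsc clv etjnj jbk yxg kkf
Hunk 2: at line 4 remove [lwpsc,clv,etjnj] add [cez] -> 9 lines: ndzt fqui lnql geahg xsp cez jbk yxg kkf
Hunk 3: at line 3 remove [geahg] add [dhukg,ooi,rakvu] -> 11 lines: ndzt fqui lnql dhukg ooi rakvu xsp cez jbk yxg kkf
Final line count: 11

Answer: 11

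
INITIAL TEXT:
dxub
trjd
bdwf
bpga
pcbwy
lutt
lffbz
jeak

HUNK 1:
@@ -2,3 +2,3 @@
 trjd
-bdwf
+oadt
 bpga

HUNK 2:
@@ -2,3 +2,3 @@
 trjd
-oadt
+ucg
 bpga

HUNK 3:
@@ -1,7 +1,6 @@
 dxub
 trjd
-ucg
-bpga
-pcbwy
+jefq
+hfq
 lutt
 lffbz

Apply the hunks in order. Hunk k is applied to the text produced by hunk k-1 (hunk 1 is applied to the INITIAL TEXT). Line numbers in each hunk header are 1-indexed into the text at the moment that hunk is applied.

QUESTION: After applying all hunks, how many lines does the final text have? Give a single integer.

Answer: 7

Derivation:
Hunk 1: at line 2 remove [bdwf] add [oadt] -> 8 lines: dxub trjd oadt bpga pcbwy lutt lffbz jeak
Hunk 2: at line 2 remove [oadt] add [ucg] -> 8 lines: dxub trjd ucg bpga pcbwy lutt lffbz jeak
Hunk 3: at line 1 remove [ucg,bpga,pcbwy] add [jefq,hfq] -> 7 lines: dxub trjd jefq hfq lutt lffbz jeak
Final line count: 7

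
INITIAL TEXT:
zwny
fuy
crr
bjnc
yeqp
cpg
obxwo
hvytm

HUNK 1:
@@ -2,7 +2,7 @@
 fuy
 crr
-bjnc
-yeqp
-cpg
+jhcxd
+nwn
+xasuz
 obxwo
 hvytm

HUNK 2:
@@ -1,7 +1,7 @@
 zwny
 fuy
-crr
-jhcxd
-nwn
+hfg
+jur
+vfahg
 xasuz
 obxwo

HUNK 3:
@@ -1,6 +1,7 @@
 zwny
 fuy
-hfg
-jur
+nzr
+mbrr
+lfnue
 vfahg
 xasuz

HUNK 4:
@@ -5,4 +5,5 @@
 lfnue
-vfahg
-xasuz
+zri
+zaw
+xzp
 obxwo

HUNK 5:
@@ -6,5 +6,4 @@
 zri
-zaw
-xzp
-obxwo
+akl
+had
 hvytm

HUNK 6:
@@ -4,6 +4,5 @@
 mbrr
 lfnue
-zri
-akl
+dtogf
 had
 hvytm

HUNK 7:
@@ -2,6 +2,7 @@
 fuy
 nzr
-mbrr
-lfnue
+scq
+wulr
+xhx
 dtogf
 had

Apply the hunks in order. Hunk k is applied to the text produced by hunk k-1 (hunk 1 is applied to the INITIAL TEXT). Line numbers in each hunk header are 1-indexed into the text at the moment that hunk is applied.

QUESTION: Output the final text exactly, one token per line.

Answer: zwny
fuy
nzr
scq
wulr
xhx
dtogf
had
hvytm

Derivation:
Hunk 1: at line 2 remove [bjnc,yeqp,cpg] add [jhcxd,nwn,xasuz] -> 8 lines: zwny fuy crr jhcxd nwn xasuz obxwo hvytm
Hunk 2: at line 1 remove [crr,jhcxd,nwn] add [hfg,jur,vfahg] -> 8 lines: zwny fuy hfg jur vfahg xasuz obxwo hvytm
Hunk 3: at line 1 remove [hfg,jur] add [nzr,mbrr,lfnue] -> 9 lines: zwny fuy nzr mbrr lfnue vfahg xasuz obxwo hvytm
Hunk 4: at line 5 remove [vfahg,xasuz] add [zri,zaw,xzp] -> 10 lines: zwny fuy nzr mbrr lfnue zri zaw xzp obxwo hvytm
Hunk 5: at line 6 remove [zaw,xzp,obxwo] add [akl,had] -> 9 lines: zwny fuy nzr mbrr lfnue zri akl had hvytm
Hunk 6: at line 4 remove [zri,akl] add [dtogf] -> 8 lines: zwny fuy nzr mbrr lfnue dtogf had hvytm
Hunk 7: at line 2 remove [mbrr,lfnue] add [scq,wulr,xhx] -> 9 lines: zwny fuy nzr scq wulr xhx dtogf had hvytm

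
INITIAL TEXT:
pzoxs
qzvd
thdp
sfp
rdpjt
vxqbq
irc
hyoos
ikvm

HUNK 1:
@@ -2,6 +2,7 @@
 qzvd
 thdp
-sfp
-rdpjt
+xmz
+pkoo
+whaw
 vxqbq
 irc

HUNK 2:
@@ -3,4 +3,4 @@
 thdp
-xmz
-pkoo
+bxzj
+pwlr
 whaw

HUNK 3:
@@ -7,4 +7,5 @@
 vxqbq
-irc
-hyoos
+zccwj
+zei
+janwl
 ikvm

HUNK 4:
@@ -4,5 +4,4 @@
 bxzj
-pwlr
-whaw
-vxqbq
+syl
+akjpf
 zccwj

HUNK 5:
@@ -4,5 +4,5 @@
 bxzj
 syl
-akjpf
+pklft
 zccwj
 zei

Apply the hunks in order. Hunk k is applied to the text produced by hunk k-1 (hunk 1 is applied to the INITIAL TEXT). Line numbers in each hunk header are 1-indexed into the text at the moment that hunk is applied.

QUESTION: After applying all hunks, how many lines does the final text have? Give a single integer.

Answer: 10

Derivation:
Hunk 1: at line 2 remove [sfp,rdpjt] add [xmz,pkoo,whaw] -> 10 lines: pzoxs qzvd thdp xmz pkoo whaw vxqbq irc hyoos ikvm
Hunk 2: at line 3 remove [xmz,pkoo] add [bxzj,pwlr] -> 10 lines: pzoxs qzvd thdp bxzj pwlr whaw vxqbq irc hyoos ikvm
Hunk 3: at line 7 remove [irc,hyoos] add [zccwj,zei,janwl] -> 11 lines: pzoxs qzvd thdp bxzj pwlr whaw vxqbq zccwj zei janwl ikvm
Hunk 4: at line 4 remove [pwlr,whaw,vxqbq] add [syl,akjpf] -> 10 lines: pzoxs qzvd thdp bxzj syl akjpf zccwj zei janwl ikvm
Hunk 5: at line 4 remove [akjpf] add [pklft] -> 10 lines: pzoxs qzvd thdp bxzj syl pklft zccwj zei janwl ikvm
Final line count: 10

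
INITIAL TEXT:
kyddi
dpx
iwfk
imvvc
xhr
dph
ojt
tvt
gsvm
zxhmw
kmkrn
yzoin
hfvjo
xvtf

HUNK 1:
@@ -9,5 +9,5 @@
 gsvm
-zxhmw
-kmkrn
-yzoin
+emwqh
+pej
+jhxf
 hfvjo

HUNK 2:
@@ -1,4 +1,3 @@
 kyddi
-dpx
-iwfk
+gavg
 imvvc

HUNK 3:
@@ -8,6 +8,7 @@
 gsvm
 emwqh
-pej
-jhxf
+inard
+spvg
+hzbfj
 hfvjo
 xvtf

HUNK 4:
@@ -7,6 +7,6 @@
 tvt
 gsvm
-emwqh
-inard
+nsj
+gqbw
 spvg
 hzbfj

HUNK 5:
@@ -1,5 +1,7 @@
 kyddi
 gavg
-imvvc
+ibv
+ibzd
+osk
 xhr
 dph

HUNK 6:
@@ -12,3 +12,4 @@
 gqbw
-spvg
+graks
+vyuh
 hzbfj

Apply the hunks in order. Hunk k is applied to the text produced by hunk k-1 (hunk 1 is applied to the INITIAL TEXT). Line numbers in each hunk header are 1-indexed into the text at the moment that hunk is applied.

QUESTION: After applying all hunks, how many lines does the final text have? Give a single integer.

Hunk 1: at line 9 remove [zxhmw,kmkrn,yzoin] add [emwqh,pej,jhxf] -> 14 lines: kyddi dpx iwfk imvvc xhr dph ojt tvt gsvm emwqh pej jhxf hfvjo xvtf
Hunk 2: at line 1 remove [dpx,iwfk] add [gavg] -> 13 lines: kyddi gavg imvvc xhr dph ojt tvt gsvm emwqh pej jhxf hfvjo xvtf
Hunk 3: at line 8 remove [pej,jhxf] add [inard,spvg,hzbfj] -> 14 lines: kyddi gavg imvvc xhr dph ojt tvt gsvm emwqh inard spvg hzbfj hfvjo xvtf
Hunk 4: at line 7 remove [emwqh,inard] add [nsj,gqbw] -> 14 lines: kyddi gavg imvvc xhr dph ojt tvt gsvm nsj gqbw spvg hzbfj hfvjo xvtf
Hunk 5: at line 1 remove [imvvc] add [ibv,ibzd,osk] -> 16 lines: kyddi gavg ibv ibzd osk xhr dph ojt tvt gsvm nsj gqbw spvg hzbfj hfvjo xvtf
Hunk 6: at line 12 remove [spvg] add [graks,vyuh] -> 17 lines: kyddi gavg ibv ibzd osk xhr dph ojt tvt gsvm nsj gqbw graks vyuh hzbfj hfvjo xvtf
Final line count: 17

Answer: 17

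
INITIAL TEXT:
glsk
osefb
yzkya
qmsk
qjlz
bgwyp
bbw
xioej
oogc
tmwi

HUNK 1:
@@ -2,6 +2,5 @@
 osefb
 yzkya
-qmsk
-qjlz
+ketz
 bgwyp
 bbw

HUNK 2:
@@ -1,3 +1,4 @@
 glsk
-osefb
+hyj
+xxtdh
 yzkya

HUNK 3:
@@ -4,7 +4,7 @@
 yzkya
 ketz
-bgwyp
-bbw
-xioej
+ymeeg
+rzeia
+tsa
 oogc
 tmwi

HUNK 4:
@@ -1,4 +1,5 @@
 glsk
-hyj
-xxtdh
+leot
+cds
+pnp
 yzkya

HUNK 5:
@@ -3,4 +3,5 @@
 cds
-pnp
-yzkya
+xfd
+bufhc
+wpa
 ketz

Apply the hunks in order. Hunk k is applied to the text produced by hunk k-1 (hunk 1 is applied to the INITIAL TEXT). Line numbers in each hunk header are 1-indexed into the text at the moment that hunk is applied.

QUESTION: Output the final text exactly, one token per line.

Hunk 1: at line 2 remove [qmsk,qjlz] add [ketz] -> 9 lines: glsk osefb yzkya ketz bgwyp bbw xioej oogc tmwi
Hunk 2: at line 1 remove [osefb] add [hyj,xxtdh] -> 10 lines: glsk hyj xxtdh yzkya ketz bgwyp bbw xioej oogc tmwi
Hunk 3: at line 4 remove [bgwyp,bbw,xioej] add [ymeeg,rzeia,tsa] -> 10 lines: glsk hyj xxtdh yzkya ketz ymeeg rzeia tsa oogc tmwi
Hunk 4: at line 1 remove [hyj,xxtdh] add [leot,cds,pnp] -> 11 lines: glsk leot cds pnp yzkya ketz ymeeg rzeia tsa oogc tmwi
Hunk 5: at line 3 remove [pnp,yzkya] add [xfd,bufhc,wpa] -> 12 lines: glsk leot cds xfd bufhc wpa ketz ymeeg rzeia tsa oogc tmwi

Answer: glsk
leot
cds
xfd
bufhc
wpa
ketz
ymeeg
rzeia
tsa
oogc
tmwi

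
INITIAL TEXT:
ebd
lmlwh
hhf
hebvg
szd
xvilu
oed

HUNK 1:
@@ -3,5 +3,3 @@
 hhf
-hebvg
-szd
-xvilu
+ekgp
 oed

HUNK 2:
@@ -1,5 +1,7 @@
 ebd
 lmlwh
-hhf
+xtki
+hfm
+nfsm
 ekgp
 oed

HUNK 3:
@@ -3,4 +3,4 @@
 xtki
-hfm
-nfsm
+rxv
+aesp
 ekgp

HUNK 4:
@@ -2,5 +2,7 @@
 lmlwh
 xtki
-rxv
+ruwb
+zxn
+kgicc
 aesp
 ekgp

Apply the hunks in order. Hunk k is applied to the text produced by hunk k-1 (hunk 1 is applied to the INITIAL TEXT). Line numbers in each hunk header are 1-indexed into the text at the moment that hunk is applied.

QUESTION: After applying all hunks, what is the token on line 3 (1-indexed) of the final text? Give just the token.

Hunk 1: at line 3 remove [hebvg,szd,xvilu] add [ekgp] -> 5 lines: ebd lmlwh hhf ekgp oed
Hunk 2: at line 1 remove [hhf] add [xtki,hfm,nfsm] -> 7 lines: ebd lmlwh xtki hfm nfsm ekgp oed
Hunk 3: at line 3 remove [hfm,nfsm] add [rxv,aesp] -> 7 lines: ebd lmlwh xtki rxv aesp ekgp oed
Hunk 4: at line 2 remove [rxv] add [ruwb,zxn,kgicc] -> 9 lines: ebd lmlwh xtki ruwb zxn kgicc aesp ekgp oed
Final line 3: xtki

Answer: xtki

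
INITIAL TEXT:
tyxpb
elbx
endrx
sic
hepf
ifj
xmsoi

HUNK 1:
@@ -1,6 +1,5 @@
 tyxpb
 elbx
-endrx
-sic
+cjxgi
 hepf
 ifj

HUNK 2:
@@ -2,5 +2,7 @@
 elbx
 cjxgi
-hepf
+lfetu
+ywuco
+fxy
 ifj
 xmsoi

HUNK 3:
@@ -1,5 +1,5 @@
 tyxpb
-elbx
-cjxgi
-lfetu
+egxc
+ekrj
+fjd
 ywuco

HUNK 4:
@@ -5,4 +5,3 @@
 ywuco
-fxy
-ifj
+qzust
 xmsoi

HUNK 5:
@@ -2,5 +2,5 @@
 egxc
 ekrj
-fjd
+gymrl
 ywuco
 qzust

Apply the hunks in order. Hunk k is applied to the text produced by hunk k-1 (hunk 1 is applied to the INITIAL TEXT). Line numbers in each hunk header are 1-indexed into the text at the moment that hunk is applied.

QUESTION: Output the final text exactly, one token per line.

Answer: tyxpb
egxc
ekrj
gymrl
ywuco
qzust
xmsoi

Derivation:
Hunk 1: at line 1 remove [endrx,sic] add [cjxgi] -> 6 lines: tyxpb elbx cjxgi hepf ifj xmsoi
Hunk 2: at line 2 remove [hepf] add [lfetu,ywuco,fxy] -> 8 lines: tyxpb elbx cjxgi lfetu ywuco fxy ifj xmsoi
Hunk 3: at line 1 remove [elbx,cjxgi,lfetu] add [egxc,ekrj,fjd] -> 8 lines: tyxpb egxc ekrj fjd ywuco fxy ifj xmsoi
Hunk 4: at line 5 remove [fxy,ifj] add [qzust] -> 7 lines: tyxpb egxc ekrj fjd ywuco qzust xmsoi
Hunk 5: at line 2 remove [fjd] add [gymrl] -> 7 lines: tyxpb egxc ekrj gymrl ywuco qzust xmsoi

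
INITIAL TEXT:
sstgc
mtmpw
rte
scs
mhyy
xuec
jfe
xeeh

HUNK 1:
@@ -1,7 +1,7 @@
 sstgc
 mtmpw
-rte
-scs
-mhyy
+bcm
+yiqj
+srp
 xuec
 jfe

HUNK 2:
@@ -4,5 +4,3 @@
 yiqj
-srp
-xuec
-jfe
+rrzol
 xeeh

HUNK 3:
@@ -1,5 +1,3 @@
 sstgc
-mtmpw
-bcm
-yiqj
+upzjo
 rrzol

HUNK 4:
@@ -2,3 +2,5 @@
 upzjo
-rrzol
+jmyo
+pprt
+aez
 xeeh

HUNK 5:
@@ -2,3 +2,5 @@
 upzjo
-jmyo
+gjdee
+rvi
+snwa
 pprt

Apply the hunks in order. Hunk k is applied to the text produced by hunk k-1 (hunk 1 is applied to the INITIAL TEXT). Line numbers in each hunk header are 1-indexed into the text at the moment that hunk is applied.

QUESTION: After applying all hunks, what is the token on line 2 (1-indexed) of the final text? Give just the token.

Answer: upzjo

Derivation:
Hunk 1: at line 1 remove [rte,scs,mhyy] add [bcm,yiqj,srp] -> 8 lines: sstgc mtmpw bcm yiqj srp xuec jfe xeeh
Hunk 2: at line 4 remove [srp,xuec,jfe] add [rrzol] -> 6 lines: sstgc mtmpw bcm yiqj rrzol xeeh
Hunk 3: at line 1 remove [mtmpw,bcm,yiqj] add [upzjo] -> 4 lines: sstgc upzjo rrzol xeeh
Hunk 4: at line 2 remove [rrzol] add [jmyo,pprt,aez] -> 6 lines: sstgc upzjo jmyo pprt aez xeeh
Hunk 5: at line 2 remove [jmyo] add [gjdee,rvi,snwa] -> 8 lines: sstgc upzjo gjdee rvi snwa pprt aez xeeh
Final line 2: upzjo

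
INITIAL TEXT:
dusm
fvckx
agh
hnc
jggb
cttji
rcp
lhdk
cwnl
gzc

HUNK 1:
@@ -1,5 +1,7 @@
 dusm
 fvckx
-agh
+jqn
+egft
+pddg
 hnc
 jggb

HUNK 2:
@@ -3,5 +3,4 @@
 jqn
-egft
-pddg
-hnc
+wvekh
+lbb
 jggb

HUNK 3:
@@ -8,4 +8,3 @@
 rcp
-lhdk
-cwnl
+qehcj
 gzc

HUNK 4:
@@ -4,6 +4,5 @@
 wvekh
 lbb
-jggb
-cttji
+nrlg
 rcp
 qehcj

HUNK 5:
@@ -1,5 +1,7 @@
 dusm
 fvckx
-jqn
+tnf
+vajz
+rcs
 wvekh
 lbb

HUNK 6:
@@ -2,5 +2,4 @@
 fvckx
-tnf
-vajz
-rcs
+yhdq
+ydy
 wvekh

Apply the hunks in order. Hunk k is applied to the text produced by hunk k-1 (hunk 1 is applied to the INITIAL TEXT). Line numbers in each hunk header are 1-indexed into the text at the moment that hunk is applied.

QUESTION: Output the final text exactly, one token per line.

Answer: dusm
fvckx
yhdq
ydy
wvekh
lbb
nrlg
rcp
qehcj
gzc

Derivation:
Hunk 1: at line 1 remove [agh] add [jqn,egft,pddg] -> 12 lines: dusm fvckx jqn egft pddg hnc jggb cttji rcp lhdk cwnl gzc
Hunk 2: at line 3 remove [egft,pddg,hnc] add [wvekh,lbb] -> 11 lines: dusm fvckx jqn wvekh lbb jggb cttji rcp lhdk cwnl gzc
Hunk 3: at line 8 remove [lhdk,cwnl] add [qehcj] -> 10 lines: dusm fvckx jqn wvekh lbb jggb cttji rcp qehcj gzc
Hunk 4: at line 4 remove [jggb,cttji] add [nrlg] -> 9 lines: dusm fvckx jqn wvekh lbb nrlg rcp qehcj gzc
Hunk 5: at line 1 remove [jqn] add [tnf,vajz,rcs] -> 11 lines: dusm fvckx tnf vajz rcs wvekh lbb nrlg rcp qehcj gzc
Hunk 6: at line 2 remove [tnf,vajz,rcs] add [yhdq,ydy] -> 10 lines: dusm fvckx yhdq ydy wvekh lbb nrlg rcp qehcj gzc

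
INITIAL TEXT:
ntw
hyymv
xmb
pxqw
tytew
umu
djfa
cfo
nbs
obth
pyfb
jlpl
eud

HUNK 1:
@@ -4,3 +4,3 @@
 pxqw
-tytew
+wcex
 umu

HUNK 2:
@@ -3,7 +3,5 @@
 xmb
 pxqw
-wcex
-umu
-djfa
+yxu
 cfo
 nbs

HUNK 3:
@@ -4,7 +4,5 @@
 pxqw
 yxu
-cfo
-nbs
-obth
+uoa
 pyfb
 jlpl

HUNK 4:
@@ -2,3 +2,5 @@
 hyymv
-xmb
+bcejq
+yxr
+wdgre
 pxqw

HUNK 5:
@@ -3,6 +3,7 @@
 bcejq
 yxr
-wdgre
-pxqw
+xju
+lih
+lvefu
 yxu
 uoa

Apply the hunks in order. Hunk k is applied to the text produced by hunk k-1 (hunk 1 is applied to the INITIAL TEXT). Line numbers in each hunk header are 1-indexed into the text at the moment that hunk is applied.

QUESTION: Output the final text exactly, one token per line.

Hunk 1: at line 4 remove [tytew] add [wcex] -> 13 lines: ntw hyymv xmb pxqw wcex umu djfa cfo nbs obth pyfb jlpl eud
Hunk 2: at line 3 remove [wcex,umu,djfa] add [yxu] -> 11 lines: ntw hyymv xmb pxqw yxu cfo nbs obth pyfb jlpl eud
Hunk 3: at line 4 remove [cfo,nbs,obth] add [uoa] -> 9 lines: ntw hyymv xmb pxqw yxu uoa pyfb jlpl eud
Hunk 4: at line 2 remove [xmb] add [bcejq,yxr,wdgre] -> 11 lines: ntw hyymv bcejq yxr wdgre pxqw yxu uoa pyfb jlpl eud
Hunk 5: at line 3 remove [wdgre,pxqw] add [xju,lih,lvefu] -> 12 lines: ntw hyymv bcejq yxr xju lih lvefu yxu uoa pyfb jlpl eud

Answer: ntw
hyymv
bcejq
yxr
xju
lih
lvefu
yxu
uoa
pyfb
jlpl
eud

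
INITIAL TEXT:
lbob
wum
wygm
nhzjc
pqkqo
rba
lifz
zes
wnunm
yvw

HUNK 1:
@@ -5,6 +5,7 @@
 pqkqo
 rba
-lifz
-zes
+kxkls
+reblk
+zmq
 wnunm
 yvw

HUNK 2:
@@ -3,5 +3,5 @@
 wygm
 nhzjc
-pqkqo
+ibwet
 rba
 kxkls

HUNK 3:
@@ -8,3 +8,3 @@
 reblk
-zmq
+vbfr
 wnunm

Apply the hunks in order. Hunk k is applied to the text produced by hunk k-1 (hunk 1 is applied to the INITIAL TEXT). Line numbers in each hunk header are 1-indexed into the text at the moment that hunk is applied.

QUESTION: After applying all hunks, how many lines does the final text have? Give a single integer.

Hunk 1: at line 5 remove [lifz,zes] add [kxkls,reblk,zmq] -> 11 lines: lbob wum wygm nhzjc pqkqo rba kxkls reblk zmq wnunm yvw
Hunk 2: at line 3 remove [pqkqo] add [ibwet] -> 11 lines: lbob wum wygm nhzjc ibwet rba kxkls reblk zmq wnunm yvw
Hunk 3: at line 8 remove [zmq] add [vbfr] -> 11 lines: lbob wum wygm nhzjc ibwet rba kxkls reblk vbfr wnunm yvw
Final line count: 11

Answer: 11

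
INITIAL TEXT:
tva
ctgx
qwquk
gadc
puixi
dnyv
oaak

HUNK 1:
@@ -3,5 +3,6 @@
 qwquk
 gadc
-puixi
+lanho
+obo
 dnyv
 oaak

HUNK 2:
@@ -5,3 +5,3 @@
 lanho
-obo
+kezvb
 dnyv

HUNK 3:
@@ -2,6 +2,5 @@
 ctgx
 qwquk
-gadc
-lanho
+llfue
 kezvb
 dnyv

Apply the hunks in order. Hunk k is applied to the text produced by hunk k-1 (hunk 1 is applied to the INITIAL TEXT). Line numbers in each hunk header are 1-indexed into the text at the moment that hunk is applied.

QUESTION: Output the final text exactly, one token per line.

Hunk 1: at line 3 remove [puixi] add [lanho,obo] -> 8 lines: tva ctgx qwquk gadc lanho obo dnyv oaak
Hunk 2: at line 5 remove [obo] add [kezvb] -> 8 lines: tva ctgx qwquk gadc lanho kezvb dnyv oaak
Hunk 3: at line 2 remove [gadc,lanho] add [llfue] -> 7 lines: tva ctgx qwquk llfue kezvb dnyv oaak

Answer: tva
ctgx
qwquk
llfue
kezvb
dnyv
oaak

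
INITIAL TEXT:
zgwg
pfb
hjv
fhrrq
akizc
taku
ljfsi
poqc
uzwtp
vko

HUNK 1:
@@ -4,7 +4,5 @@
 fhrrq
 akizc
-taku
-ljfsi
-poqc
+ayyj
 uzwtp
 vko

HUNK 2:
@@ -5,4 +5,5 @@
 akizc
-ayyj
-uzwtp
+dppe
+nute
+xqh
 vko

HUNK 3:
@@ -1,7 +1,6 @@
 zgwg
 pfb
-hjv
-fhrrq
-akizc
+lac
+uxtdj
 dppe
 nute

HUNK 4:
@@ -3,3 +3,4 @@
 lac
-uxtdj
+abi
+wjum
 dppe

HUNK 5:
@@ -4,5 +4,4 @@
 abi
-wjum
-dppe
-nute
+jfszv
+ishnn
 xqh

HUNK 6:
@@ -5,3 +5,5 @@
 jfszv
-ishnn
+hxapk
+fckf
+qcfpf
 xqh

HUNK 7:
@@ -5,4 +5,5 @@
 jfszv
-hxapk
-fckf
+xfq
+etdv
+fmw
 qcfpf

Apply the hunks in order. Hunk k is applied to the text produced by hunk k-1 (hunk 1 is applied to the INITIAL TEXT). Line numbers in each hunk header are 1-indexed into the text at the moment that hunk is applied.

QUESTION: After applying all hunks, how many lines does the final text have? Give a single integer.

Hunk 1: at line 4 remove [taku,ljfsi,poqc] add [ayyj] -> 8 lines: zgwg pfb hjv fhrrq akizc ayyj uzwtp vko
Hunk 2: at line 5 remove [ayyj,uzwtp] add [dppe,nute,xqh] -> 9 lines: zgwg pfb hjv fhrrq akizc dppe nute xqh vko
Hunk 3: at line 1 remove [hjv,fhrrq,akizc] add [lac,uxtdj] -> 8 lines: zgwg pfb lac uxtdj dppe nute xqh vko
Hunk 4: at line 3 remove [uxtdj] add [abi,wjum] -> 9 lines: zgwg pfb lac abi wjum dppe nute xqh vko
Hunk 5: at line 4 remove [wjum,dppe,nute] add [jfszv,ishnn] -> 8 lines: zgwg pfb lac abi jfszv ishnn xqh vko
Hunk 6: at line 5 remove [ishnn] add [hxapk,fckf,qcfpf] -> 10 lines: zgwg pfb lac abi jfszv hxapk fckf qcfpf xqh vko
Hunk 7: at line 5 remove [hxapk,fckf] add [xfq,etdv,fmw] -> 11 lines: zgwg pfb lac abi jfszv xfq etdv fmw qcfpf xqh vko
Final line count: 11

Answer: 11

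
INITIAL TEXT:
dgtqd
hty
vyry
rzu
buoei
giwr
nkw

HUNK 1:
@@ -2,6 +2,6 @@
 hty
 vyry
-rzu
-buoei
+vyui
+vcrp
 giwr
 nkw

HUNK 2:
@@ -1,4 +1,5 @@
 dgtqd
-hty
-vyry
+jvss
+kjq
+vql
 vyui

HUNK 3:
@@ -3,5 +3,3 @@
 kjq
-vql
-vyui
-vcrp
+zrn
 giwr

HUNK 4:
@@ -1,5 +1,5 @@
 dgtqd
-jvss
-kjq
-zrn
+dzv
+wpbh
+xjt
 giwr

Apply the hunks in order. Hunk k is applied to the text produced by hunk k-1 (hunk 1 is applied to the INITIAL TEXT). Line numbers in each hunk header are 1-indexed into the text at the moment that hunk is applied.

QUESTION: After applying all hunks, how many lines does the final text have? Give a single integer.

Answer: 6

Derivation:
Hunk 1: at line 2 remove [rzu,buoei] add [vyui,vcrp] -> 7 lines: dgtqd hty vyry vyui vcrp giwr nkw
Hunk 2: at line 1 remove [hty,vyry] add [jvss,kjq,vql] -> 8 lines: dgtqd jvss kjq vql vyui vcrp giwr nkw
Hunk 3: at line 3 remove [vql,vyui,vcrp] add [zrn] -> 6 lines: dgtqd jvss kjq zrn giwr nkw
Hunk 4: at line 1 remove [jvss,kjq,zrn] add [dzv,wpbh,xjt] -> 6 lines: dgtqd dzv wpbh xjt giwr nkw
Final line count: 6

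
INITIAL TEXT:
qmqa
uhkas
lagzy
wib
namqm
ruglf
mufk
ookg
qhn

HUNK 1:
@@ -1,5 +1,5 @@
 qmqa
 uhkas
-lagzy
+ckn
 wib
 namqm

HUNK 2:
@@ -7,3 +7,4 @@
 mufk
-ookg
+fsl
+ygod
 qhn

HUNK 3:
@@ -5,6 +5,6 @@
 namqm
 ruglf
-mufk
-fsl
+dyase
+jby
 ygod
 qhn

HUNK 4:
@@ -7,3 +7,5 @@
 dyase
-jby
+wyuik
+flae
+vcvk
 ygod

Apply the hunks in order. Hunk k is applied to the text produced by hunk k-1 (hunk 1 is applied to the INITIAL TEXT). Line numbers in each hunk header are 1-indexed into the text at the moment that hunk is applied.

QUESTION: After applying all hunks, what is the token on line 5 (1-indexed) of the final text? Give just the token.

Answer: namqm

Derivation:
Hunk 1: at line 1 remove [lagzy] add [ckn] -> 9 lines: qmqa uhkas ckn wib namqm ruglf mufk ookg qhn
Hunk 2: at line 7 remove [ookg] add [fsl,ygod] -> 10 lines: qmqa uhkas ckn wib namqm ruglf mufk fsl ygod qhn
Hunk 3: at line 5 remove [mufk,fsl] add [dyase,jby] -> 10 lines: qmqa uhkas ckn wib namqm ruglf dyase jby ygod qhn
Hunk 4: at line 7 remove [jby] add [wyuik,flae,vcvk] -> 12 lines: qmqa uhkas ckn wib namqm ruglf dyase wyuik flae vcvk ygod qhn
Final line 5: namqm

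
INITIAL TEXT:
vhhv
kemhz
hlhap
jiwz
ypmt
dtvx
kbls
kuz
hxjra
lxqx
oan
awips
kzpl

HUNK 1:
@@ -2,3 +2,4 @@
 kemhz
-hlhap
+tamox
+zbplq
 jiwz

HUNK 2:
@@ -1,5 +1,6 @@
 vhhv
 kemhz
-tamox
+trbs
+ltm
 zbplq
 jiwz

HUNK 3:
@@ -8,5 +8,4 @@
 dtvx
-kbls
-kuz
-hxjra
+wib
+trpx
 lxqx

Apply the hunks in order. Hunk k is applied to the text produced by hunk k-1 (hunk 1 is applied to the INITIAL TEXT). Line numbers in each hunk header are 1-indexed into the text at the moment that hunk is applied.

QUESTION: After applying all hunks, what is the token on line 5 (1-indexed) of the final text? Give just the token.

Hunk 1: at line 2 remove [hlhap] add [tamox,zbplq] -> 14 lines: vhhv kemhz tamox zbplq jiwz ypmt dtvx kbls kuz hxjra lxqx oan awips kzpl
Hunk 2: at line 1 remove [tamox] add [trbs,ltm] -> 15 lines: vhhv kemhz trbs ltm zbplq jiwz ypmt dtvx kbls kuz hxjra lxqx oan awips kzpl
Hunk 3: at line 8 remove [kbls,kuz,hxjra] add [wib,trpx] -> 14 lines: vhhv kemhz trbs ltm zbplq jiwz ypmt dtvx wib trpx lxqx oan awips kzpl
Final line 5: zbplq

Answer: zbplq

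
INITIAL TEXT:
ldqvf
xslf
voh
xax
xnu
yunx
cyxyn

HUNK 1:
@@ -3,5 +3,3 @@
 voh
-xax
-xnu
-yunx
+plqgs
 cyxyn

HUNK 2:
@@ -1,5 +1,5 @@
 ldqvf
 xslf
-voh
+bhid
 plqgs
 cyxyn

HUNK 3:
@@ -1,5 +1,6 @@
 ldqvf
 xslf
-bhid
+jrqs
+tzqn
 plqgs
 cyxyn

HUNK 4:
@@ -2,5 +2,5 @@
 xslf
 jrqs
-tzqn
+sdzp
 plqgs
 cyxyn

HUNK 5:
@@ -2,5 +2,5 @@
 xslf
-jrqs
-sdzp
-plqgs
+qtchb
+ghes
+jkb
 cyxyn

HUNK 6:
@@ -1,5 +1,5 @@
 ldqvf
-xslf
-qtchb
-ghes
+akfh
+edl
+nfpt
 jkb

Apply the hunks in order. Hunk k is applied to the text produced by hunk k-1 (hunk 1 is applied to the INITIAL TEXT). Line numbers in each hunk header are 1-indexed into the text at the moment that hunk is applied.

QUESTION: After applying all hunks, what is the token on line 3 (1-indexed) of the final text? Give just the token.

Answer: edl

Derivation:
Hunk 1: at line 3 remove [xax,xnu,yunx] add [plqgs] -> 5 lines: ldqvf xslf voh plqgs cyxyn
Hunk 2: at line 1 remove [voh] add [bhid] -> 5 lines: ldqvf xslf bhid plqgs cyxyn
Hunk 3: at line 1 remove [bhid] add [jrqs,tzqn] -> 6 lines: ldqvf xslf jrqs tzqn plqgs cyxyn
Hunk 4: at line 2 remove [tzqn] add [sdzp] -> 6 lines: ldqvf xslf jrqs sdzp plqgs cyxyn
Hunk 5: at line 2 remove [jrqs,sdzp,plqgs] add [qtchb,ghes,jkb] -> 6 lines: ldqvf xslf qtchb ghes jkb cyxyn
Hunk 6: at line 1 remove [xslf,qtchb,ghes] add [akfh,edl,nfpt] -> 6 lines: ldqvf akfh edl nfpt jkb cyxyn
Final line 3: edl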